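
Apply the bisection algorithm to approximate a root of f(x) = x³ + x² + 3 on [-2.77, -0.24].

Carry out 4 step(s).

f(x) = x³ + x² + 3
Initial interval: [-2.77, -0.24]

Iteration 1:
  c_1 = (-2.770000 + (-0.240000))/2 = -1.505000
  f(c_1) = f(-1.505000) = 1.856162
  f(a) × f(c) < 0, new interval: [-2.770000, -1.505000]
Iteration 2:
  c_2 = (-2.770000 + (-1.505000))/2 = -2.137500
  f(c_2) = f(-2.137500) = -2.197131
  f(a) × f(c) ≥ 0, new interval: [-2.137500, -1.505000]
Iteration 3:
  c_3 = (-2.137500 + (-1.505000))/2 = -1.821250
  f(c_3) = f(-1.821250) = 0.275954
  f(a) × f(c) < 0, new interval: [-2.137500, -1.821250]
Iteration 4:
  c_4 = (-2.137500 + (-1.821250))/2 = -1.979375
  f(c_4) = f(-1.979375) = -0.837118
  f(a) × f(c) ≥ 0, new interval: [-1.979375, -1.821250]

After 4 iteration(s), the approximation is c_4 = -1.979375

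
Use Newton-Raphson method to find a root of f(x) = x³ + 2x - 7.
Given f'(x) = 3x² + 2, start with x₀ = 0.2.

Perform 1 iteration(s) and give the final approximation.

f(x) = x³ + 2x - 7
f'(x) = 3x² + 2
x₀ = 0.2

Newton-Raphson formula: x_{n+1} = x_n - f(x_n)/f'(x_n)

Iteration 1:
  f(0.200000) = -6.592000
  f'(0.200000) = 2.120000
  x_1 = 0.200000 - (-6.592000)/2.120000 = 3.309434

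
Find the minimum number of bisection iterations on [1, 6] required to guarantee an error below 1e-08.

We need (b-a)/2^n ≤ 1e-08
(6 - 1)/2^n ≤ 1e-08
5/2^n ≤ 1e-08
2^n ≥ 500000000
n ≥ log₂(500000000) = 28.90
n ≥ 29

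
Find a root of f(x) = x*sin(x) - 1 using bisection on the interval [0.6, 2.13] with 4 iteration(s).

f(x) = x*sin(x) - 1
Initial interval: [0.6, 2.13]

Iteration 1:
  c_1 = (0.600000 + 2.130000)/2 = 1.365000
  f(c_1) = f(1.365000) = 0.336197
  f(a) × f(c) < 0, new interval: [0.600000, 1.365000]
Iteration 2:
  c_2 = (0.600000 + 1.365000)/2 = 0.982500
  f(c_2) = f(0.982500) = -0.182671
  f(a) × f(c) ≥ 0, new interval: [0.982500, 1.365000]
Iteration 3:
  c_3 = (0.982500 + 1.365000)/2 = 1.173750
  f(c_3) = f(1.173750) = 0.082441
  f(a) × f(c) < 0, new interval: [0.982500, 1.173750]
Iteration 4:
  c_4 = (0.982500 + 1.173750)/2 = 1.078125
  f(c_4) = f(1.078125) = -0.050094
  f(a) × f(c) ≥ 0, new interval: [1.078125, 1.173750]

After 4 iteration(s), the approximation is c_4 = 1.078125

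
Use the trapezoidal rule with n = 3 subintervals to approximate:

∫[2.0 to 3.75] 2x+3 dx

f(x) = 2x+3
a = 2.0, b = 3.75, n = 3
h = (b - a)/n = 0.583333

Trapezoidal rule: (h/2)[f(x₀) + 2f(x₁) + 2f(x₂) + ... + f(xₙ)]

x_0 = 2.0000, f(x_0) = 7.000000, coefficient = 1
x_1 = 2.5833, f(x_1) = 8.166667, coefficient = 2
x_2 = 3.1667, f(x_2) = 9.333333, coefficient = 2
x_3 = 3.7500, f(x_3) = 10.500000, coefficient = 1

I ≈ (0.583333/2) × 52.500000 = 15.312500
Exact value: 15.312500
Error: 0.000000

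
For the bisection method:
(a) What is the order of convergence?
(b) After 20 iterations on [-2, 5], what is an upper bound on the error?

(a) Bisection has linear (order 1) convergence; the error is halved each step.

(b) Error bound = (b-a)/2^n = (5 - (-2))/2^{20}
    = 7/2^{20}

(a) 1 (linear); (b) error ≤ 6.68e-06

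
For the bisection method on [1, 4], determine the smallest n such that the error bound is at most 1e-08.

We need (b-a)/2^n ≤ 1e-08
(4 - 1)/2^n ≤ 1e-08
3/2^n ≤ 1e-08
2^n ≥ 300000000
n ≥ log₂(300000000) = 28.16
n ≥ 29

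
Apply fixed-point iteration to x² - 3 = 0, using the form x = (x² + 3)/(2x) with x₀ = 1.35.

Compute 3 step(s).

Equation: x² - 3 = 0
Fixed-point form: x = (x² + 3)/(2x)
x₀ = 1.35

x_1 = g(1.350000) = 1.786111
x_2 = g(1.786111) = 1.732869
x_3 = g(1.732869) = 1.732051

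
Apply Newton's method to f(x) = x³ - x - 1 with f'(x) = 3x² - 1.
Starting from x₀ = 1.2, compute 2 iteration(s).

f(x) = x³ - x - 1
f'(x) = 3x² - 1
x₀ = 1.2

Newton-Raphson formula: x_{n+1} = x_n - f(x_n)/f'(x_n)

Iteration 1:
  f(1.200000) = -0.472000
  f'(1.200000) = 3.320000
  x_1 = 1.200000 - (-0.472000)/3.320000 = 1.342169
Iteration 2:
  f(1.342169) = 0.075636
  f'(1.342169) = 4.404250
  x_2 = 1.342169 - 0.075636/4.404250 = 1.324995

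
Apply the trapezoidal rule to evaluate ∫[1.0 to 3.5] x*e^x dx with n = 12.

f(x) = x*e^x
a = 1.0, b = 3.5, n = 12
h = (b - a)/n = 0.208333

Trapezoidal rule: (h/2)[f(x₀) + 2f(x₁) + 2f(x₂) + ... + f(xₙ)]

x_0 = 1.0000, f(x_0) = 2.718282, coefficient = 1
x_1 = 1.2083, f(x_1) = 4.045379, coefficient = 2
x_2 = 1.4167, f(x_2) = 5.841417, coefficient = 2
x_3 = 1.6250, f(x_3) = 8.252431, coefficient = 2
x_4 = 1.8333, f(x_4) = 11.466952, coefficient = 2
x_5 = 2.0417, f(x_5) = 15.727852, coefficient = 2
x_6 = 2.2500, f(x_6) = 21.347406, coefficient = 2
x_7 = 2.4583, f(x_7) = 28.726411, coefficient = 2
x_8 = 2.6667, f(x_8) = 38.378443, coefficient = 2
x_9 = 2.8750, f(x_9) = 50.960594, coefficient = 2
x_10 = 3.0833, f(x_10) = 67.312409, coefficient = 2
x_11 = 3.2917, f(x_11) = 88.505145, coefficient = 2
x_12 = 3.5000, f(x_12) = 115.904082, coefficient = 1

I ≈ (0.208333/2) × 799.751240 = 83.307421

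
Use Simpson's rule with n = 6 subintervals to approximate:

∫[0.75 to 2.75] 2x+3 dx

f(x) = 2x+3
a = 0.75, b = 2.75, n = 6
h = (b - a)/n = 0.333333

Simpson's rule: (h/3)[f(x₀) + 4f(x₁) + 2f(x₂) + ... + f(xₙ)]

x_0 = 0.7500, f(x_0) = 4.500000, coefficient = 1
x_1 = 1.0833, f(x_1) = 5.166667, coefficient = 4
x_2 = 1.4167, f(x_2) = 5.833333, coefficient = 2
x_3 = 1.7500, f(x_3) = 6.500000, coefficient = 4
x_4 = 2.0833, f(x_4) = 7.166667, coefficient = 2
x_5 = 2.4167, f(x_5) = 7.833333, coefficient = 4
x_6 = 2.7500, f(x_6) = 8.500000, coefficient = 1

I ≈ (0.333333/3) × 117.000000 = 13.000000
Exact value: 13.000000
Error: 0.000000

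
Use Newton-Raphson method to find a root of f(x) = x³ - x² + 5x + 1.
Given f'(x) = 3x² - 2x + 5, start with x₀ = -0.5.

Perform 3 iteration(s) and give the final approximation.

f(x) = x³ - x² + 5x + 1
f'(x) = 3x² - 2x + 5
x₀ = -0.5

Newton-Raphson formula: x_{n+1} = x_n - f(x_n)/f'(x_n)

Iteration 1:
  f(-0.500000) = -1.875000
  f'(-0.500000) = 6.750000
  x_1 = -0.500000 - (-1.875000)/6.750000 = -0.222222
Iteration 2:
  f(-0.222222) = -0.171468
  f'(-0.222222) = 5.592593
  x_2 = -0.222222 - (-0.171468)/5.592593 = -0.191562
Iteration 3:
  f(-0.191562) = -0.001538
  f'(-0.191562) = 5.493213
  x_3 = -0.191562 - (-0.001538)/5.493213 = -0.191282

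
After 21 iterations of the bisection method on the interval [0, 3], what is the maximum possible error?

Bisection error bound: |error| ≤ (b-a)/2^n
|error| ≤ (3 - 0)/2^21 = 3/2^21
|error| ≤ 0.0000014305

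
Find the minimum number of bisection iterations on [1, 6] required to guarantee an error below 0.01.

We need (b-a)/2^n ≤ 0.01
(6 - 1)/2^n ≤ 0.01
5/2^n ≤ 0.01
2^n ≥ 500
n ≥ log₂(500) = 8.97
n ≥ 9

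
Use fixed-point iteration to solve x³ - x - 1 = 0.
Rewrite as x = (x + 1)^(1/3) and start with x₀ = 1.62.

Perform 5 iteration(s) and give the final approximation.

Equation: x³ - x - 1 = 0
Fixed-point form: x = (x + 1)^(1/3)
x₀ = 1.62

x_1 = g(1.620000) = 1.378586
x_2 = g(1.378586) = 1.334872
x_3 = g(1.334872) = 1.326644
x_4 = g(1.326644) = 1.325084
x_5 = g(1.325084) = 1.324787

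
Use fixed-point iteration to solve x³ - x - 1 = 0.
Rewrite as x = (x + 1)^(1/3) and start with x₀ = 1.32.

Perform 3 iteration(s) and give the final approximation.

Equation: x³ - x - 1 = 0
Fixed-point form: x = (x + 1)^(1/3)
x₀ = 1.32

x_1 = g(1.320000) = 1.323821
x_2 = g(1.323821) = 1.324548
x_3 = g(1.324548) = 1.324686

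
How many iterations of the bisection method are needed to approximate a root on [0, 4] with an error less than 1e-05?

We need (b-a)/2^n ≤ 1e-05
(4 - 0)/2^n ≤ 1e-05
4/2^n ≤ 1e-05
2^n ≥ 400000
n ≥ log₂(400000) = 18.61
n ≥ 19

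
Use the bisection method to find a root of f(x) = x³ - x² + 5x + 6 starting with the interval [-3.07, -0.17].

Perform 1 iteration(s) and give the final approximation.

f(x) = x³ - x² + 5x + 6
Initial interval: [-3.07, -0.17]

Iteration 1:
  c_1 = (-3.070000 + (-0.170000))/2 = -1.620000
  f(c_1) = f(-1.620000) = -8.975928
  f(a) × f(c) ≥ 0, new interval: [-1.620000, -0.170000]

After 1 iteration(s), the approximation is c_1 = -1.620000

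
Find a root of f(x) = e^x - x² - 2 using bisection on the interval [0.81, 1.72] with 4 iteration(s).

f(x) = e^x - x² - 2
Initial interval: [0.81, 1.72]

Iteration 1:
  c_1 = (0.810000 + 1.720000)/2 = 1.265000
  f(c_1) = f(1.265000) = -0.057132
  f(a) × f(c) ≥ 0, new interval: [1.265000, 1.720000]
Iteration 2:
  c_2 = (1.265000 + 1.720000)/2 = 1.492500
  f(c_2) = f(1.492500) = 0.220646
  f(a) × f(c) < 0, new interval: [1.265000, 1.492500]
Iteration 3:
  c_3 = (1.265000 + 1.492500)/2 = 1.378750
  f(c_3) = f(1.378750) = 0.068985
  f(a) × f(c) < 0, new interval: [1.265000, 1.378750]
Iteration 4:
  c_4 = (1.265000 + 1.378750)/2 = 1.321875
  f(c_4) = f(1.321875) = 0.003093
  f(a) × f(c) < 0, new interval: [1.265000, 1.321875]

After 4 iteration(s), the approximation is c_4 = 1.321875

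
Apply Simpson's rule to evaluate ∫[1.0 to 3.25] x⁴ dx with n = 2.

f(x) = x⁴
a = 1.0, b = 3.25, n = 2
h = (b - a)/n = 1.125000

Simpson's rule: (h/3)[f(x₀) + 4f(x₁) + 2f(x₂) + ... + f(xₙ)]

x_0 = 1.0000, f(x_0) = 1.000000, coefficient = 1
x_1 = 2.1250, f(x_1) = 20.390869, coefficient = 4
x_2 = 3.2500, f(x_2) = 111.566406, coefficient = 1

I ≈ (1.125000/3) × 194.129883 = 72.798706
Exact value: 72.318164
Error: 0.480542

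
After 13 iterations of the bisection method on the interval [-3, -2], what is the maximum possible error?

Bisection error bound: |error| ≤ (b-a)/2^n
|error| ≤ (-2 - (-3))/2^13 = 1/2^13
|error| ≤ 0.0001220703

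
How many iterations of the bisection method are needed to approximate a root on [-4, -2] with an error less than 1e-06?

We need (b-a)/2^n ≤ 1e-06
(-2 - (-4))/2^n ≤ 1e-06
2/2^n ≤ 1e-06
2^n ≥ 2000000
n ≥ log₂(2000000) = 20.93
n ≥ 21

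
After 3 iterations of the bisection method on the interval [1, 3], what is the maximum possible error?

Bisection error bound: |error| ≤ (b-a)/2^n
|error| ≤ (3 - 1)/2^3 = 2/2^3
|error| ≤ 0.2500000000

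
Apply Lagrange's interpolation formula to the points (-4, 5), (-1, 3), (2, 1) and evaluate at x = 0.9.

Lagrange interpolation formula:
P(x) = Σ yᵢ × Lᵢ(x)
where Lᵢ(x) = Π_{j≠i} (x - xⱼ)/(xᵢ - xⱼ)

L_0(0.9) = (0.9 - (-1))/(-4 - (-1)) × (0.9 - 2)/(-4 - 2) = -0.116111
L_1(0.9) = (0.9 - (-4))/(-1 - (-4)) × (0.9 - 2)/(-1 - 2) = 0.598889
L_2(0.9) = (0.9 - (-4))/(2 - (-4)) × (0.9 - (-1))/(2 - (-1)) = 0.517222

P(0.9) = 5×L_0(0.9) + 3×L_1(0.9) + 1×L_2(0.9)
P(0.9) = 1.733333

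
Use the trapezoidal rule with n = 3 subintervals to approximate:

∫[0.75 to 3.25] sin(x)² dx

f(x) = sin(x)²
a = 0.75, b = 3.25, n = 3
h = (b - a)/n = 0.833333

Trapezoidal rule: (h/2)[f(x₀) + 2f(x₁) + 2f(x₂) + ... + f(xₙ)]

x_0 = 0.7500, f(x_0) = 0.464631, coefficient = 1
x_1 = 1.5833, f(x_1) = 0.999843, coefficient = 2
x_2 = 2.4167, f(x_2) = 0.439675, coefficient = 2
x_3 = 3.2500, f(x_3) = 0.011706, coefficient = 1

I ≈ (0.833333/2) × 3.355374 = 1.398072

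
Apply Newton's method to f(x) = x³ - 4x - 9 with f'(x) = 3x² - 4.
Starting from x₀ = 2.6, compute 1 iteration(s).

f(x) = x³ - 4x - 9
f'(x) = 3x² - 4
x₀ = 2.6

Newton-Raphson formula: x_{n+1} = x_n - f(x_n)/f'(x_n)

Iteration 1:
  f(2.600000) = -1.824000
  f'(2.600000) = 16.280000
  x_1 = 2.600000 - (-1.824000)/16.280000 = 2.712039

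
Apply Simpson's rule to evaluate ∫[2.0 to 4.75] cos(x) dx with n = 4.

f(x) = cos(x)
a = 2.0, b = 4.75, n = 4
h = (b - a)/n = 0.687500

Simpson's rule: (h/3)[f(x₀) + 4f(x₁) + 2f(x₂) + ... + f(xₙ)]

x_0 = 2.0000, f(x_0) = -0.416147, coefficient = 1
x_1 = 2.6875, f(x_1) = -0.898659, coefficient = 4
x_2 = 3.3750, f(x_2) = -0.972884, coefficient = 2
x_3 = 4.0625, f(x_3) = -0.605098, coefficient = 4
x_4 = 4.7500, f(x_4) = 0.037602, coefficient = 1

I ≈ (0.687500/3) × -8.339342 = -1.911099
Exact value: -1.908590
Error: 0.002509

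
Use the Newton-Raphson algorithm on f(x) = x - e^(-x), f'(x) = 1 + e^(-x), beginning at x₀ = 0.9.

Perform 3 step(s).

f(x) = x - e^(-x)
f'(x) = 1 + e^(-x)
x₀ = 0.9

Newton-Raphson formula: x_{n+1} = x_n - f(x_n)/f'(x_n)

Iteration 1:
  f(0.900000) = 0.493430
  f'(0.900000) = 1.406570
  x_1 = 0.900000 - 0.493430/1.406570 = 0.549196
Iteration 2:
  f(0.549196) = -0.028218
  f'(0.549196) = 1.577414
  x_2 = 0.549196 - (-0.028218)/1.577414 = 0.567085
Iteration 3:
  f(0.567085) = -0.000092
  f'(0.567085) = 1.567177
  x_3 = 0.567085 - (-0.000092)/1.567177 = 0.567143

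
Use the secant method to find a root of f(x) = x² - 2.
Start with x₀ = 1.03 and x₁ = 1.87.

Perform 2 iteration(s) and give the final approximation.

f(x) = x² - 2
x₀ = 1.03, x₁ = 1.87

Secant formula: x_{n+1} = x_n - f(x_n)(x_n - x_{n-1})/(f(x_n) - f(x_{n-1}))

Iteration 1:
  f(1.030000) = -0.939100
  f(1.870000) = 1.496900
  x_2 = 1.870000 - 1.496900×(1.870000 - 1.030000)/(1.496900 - (-0.939100))
       = 1.353828
Iteration 2:
  f(1.870000) = 1.496900
  f(1.353828) = -0.167151
  x_3 = 1.353828 - (-0.167151)×(1.353828 - 1.870000)/(-0.167151 - 1.496900)
       = 1.405676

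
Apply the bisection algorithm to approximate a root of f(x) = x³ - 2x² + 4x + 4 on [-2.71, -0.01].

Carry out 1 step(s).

f(x) = x³ - 2x² + 4x + 4
Initial interval: [-2.71, -0.01]

Iteration 1:
  c_1 = (-2.710000 + (-0.010000))/2 = -1.360000
  f(c_1) = f(-1.360000) = -7.654656
  f(a) × f(c) ≥ 0, new interval: [-1.360000, -0.010000]

After 1 iteration(s), the approximation is c_1 = -1.360000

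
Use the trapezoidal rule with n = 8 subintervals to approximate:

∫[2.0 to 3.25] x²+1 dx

f(x) = x²+1
a = 2.0, b = 3.25, n = 8
h = (b - a)/n = 0.156250

Trapezoidal rule: (h/2)[f(x₀) + 2f(x₁) + 2f(x₂) + ... + f(xₙ)]

x_0 = 2.0000, f(x_0) = 5.000000, coefficient = 1
x_1 = 2.1562, f(x_1) = 5.649414, coefficient = 2
x_2 = 2.3125, f(x_2) = 6.347656, coefficient = 2
x_3 = 2.4688, f(x_3) = 7.094727, coefficient = 2
x_4 = 2.6250, f(x_4) = 7.890625, coefficient = 2
x_5 = 2.7812, f(x_5) = 8.735352, coefficient = 2
x_6 = 2.9375, f(x_6) = 9.628906, coefficient = 2
x_7 = 3.0938, f(x_7) = 10.571289, coefficient = 2
x_8 = 3.2500, f(x_8) = 11.562500, coefficient = 1

I ≈ (0.156250/2) × 128.398438 = 10.031128
Exact value: 10.026042
Error: 0.005086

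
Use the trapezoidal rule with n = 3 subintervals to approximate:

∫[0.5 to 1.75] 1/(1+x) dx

f(x) = 1/(1+x)
a = 0.5, b = 1.75, n = 3
h = (b - a)/n = 0.416667

Trapezoidal rule: (h/2)[f(x₀) + 2f(x₁) + 2f(x₂) + ... + f(xₙ)]

x_0 = 0.5000, f(x_0) = 0.666667, coefficient = 1
x_1 = 0.9167, f(x_1) = 0.521739, coefficient = 2
x_2 = 1.3333, f(x_2) = 0.428571, coefficient = 2
x_3 = 1.7500, f(x_3) = 0.363636, coefficient = 1

I ≈ (0.416667/2) × 2.930924 = 0.610609
Exact value: 0.606136
Error: 0.004473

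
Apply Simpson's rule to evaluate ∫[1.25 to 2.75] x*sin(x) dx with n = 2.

f(x) = x*sin(x)
a = 1.25, b = 2.75, n = 2
h = (b - a)/n = 0.750000

Simpson's rule: (h/3)[f(x₀) + 4f(x₁) + 2f(x₂) + ... + f(xₙ)]

x_0 = 1.2500, f(x_0) = 1.186231, coefficient = 1
x_1 = 2.0000, f(x_1) = 1.818595, coefficient = 4
x_2 = 2.7500, f(x_2) = 1.049568, coefficient = 1

I ≈ (0.750000/3) × 9.510178 = 2.377544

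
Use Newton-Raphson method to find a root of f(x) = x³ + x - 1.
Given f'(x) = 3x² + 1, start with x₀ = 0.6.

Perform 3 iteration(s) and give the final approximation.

f(x) = x³ + x - 1
f'(x) = 3x² + 1
x₀ = 0.6

Newton-Raphson formula: x_{n+1} = x_n - f(x_n)/f'(x_n)

Iteration 1:
  f(0.600000) = -0.184000
  f'(0.600000) = 2.080000
  x_1 = 0.600000 - (-0.184000)/2.080000 = 0.688462
Iteration 2:
  f(0.688462) = 0.014778
  f'(0.688462) = 2.421938
  x_2 = 0.688462 - 0.014778/2.421938 = 0.682360
Iteration 3:
  f(0.682360) = 0.000077
  f'(0.682360) = 2.396845
  x_3 = 0.682360 - 0.000077/2.396845 = 0.682328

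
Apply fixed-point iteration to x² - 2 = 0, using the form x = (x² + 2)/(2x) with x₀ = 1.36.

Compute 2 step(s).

Equation: x² - 2 = 0
Fixed-point form: x = (x² + 2)/(2x)
x₀ = 1.36

x_1 = g(1.360000) = 1.415294
x_2 = g(1.415294) = 1.414214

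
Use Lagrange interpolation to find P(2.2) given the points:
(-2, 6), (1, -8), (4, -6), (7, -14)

Lagrange interpolation formula:
P(x) = Σ yᵢ × Lᵢ(x)
where Lᵢ(x) = Π_{j≠i} (x - xⱼ)/(xᵢ - xⱼ)

L_0(2.2) = (2.2 - 1)/(-2 - 1) × (2.2 - 4)/(-2 - 4) × (2.2 - 7)/(-2 - 7) = -0.064000
L_1(2.2) = (2.2 - (-2))/(1 - (-2)) × (2.2 - 4)/(1 - 4) × (2.2 - 7)/(1 - 7) = 0.672000
L_2(2.2) = (2.2 - (-2))/(4 - (-2)) × (2.2 - 1)/(4 - 1) × (2.2 - 7)/(4 - 7) = 0.448000
L_3(2.2) = (2.2 - (-2))/(7 - (-2)) × (2.2 - 1)/(7 - 1) × (2.2 - 4)/(7 - 4) = -0.056000

P(2.2) = 6×L_0(2.2) + (-8)×L_1(2.2) + (-6)×L_2(2.2) + (-14)×L_3(2.2)
P(2.2) = -7.664000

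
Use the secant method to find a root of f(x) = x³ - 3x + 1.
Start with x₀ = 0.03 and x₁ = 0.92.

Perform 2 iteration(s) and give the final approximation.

f(x) = x³ - 3x + 1
x₀ = 0.03, x₁ = 0.92

Secant formula: x_{n+1} = x_n - f(x_n)(x_n - x_{n-1})/(f(x_n) - f(x_{n-1}))

Iteration 1:
  f(0.030000) = 0.910027
  f(0.920000) = -0.981312
  x_2 = 0.920000 - (-0.981312)×(0.920000 - 0.030000)/(-0.981312 - 0.910027)
       = 0.458228
Iteration 2:
  f(0.920000) = -0.981312
  f(0.458228) = -0.278468
  x_3 = 0.458228 - (-0.278468)×(0.458228 - 0.920000)/(-0.278468 - (-0.981312))
       = 0.275273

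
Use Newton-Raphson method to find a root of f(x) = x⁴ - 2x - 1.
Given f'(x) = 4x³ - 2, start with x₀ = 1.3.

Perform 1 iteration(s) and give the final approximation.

f(x) = x⁴ - 2x - 1
f'(x) = 4x³ - 2
x₀ = 1.3

Newton-Raphson formula: x_{n+1} = x_n - f(x_n)/f'(x_n)

Iteration 1:
  f(1.300000) = -0.743900
  f'(1.300000) = 6.788000
  x_1 = 1.300000 - (-0.743900)/6.788000 = 1.409590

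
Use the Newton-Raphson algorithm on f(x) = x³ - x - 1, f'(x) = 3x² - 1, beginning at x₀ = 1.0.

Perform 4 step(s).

f(x) = x³ - x - 1
f'(x) = 3x² - 1
x₀ = 1.0

Newton-Raphson formula: x_{n+1} = x_n - f(x_n)/f'(x_n)

Iteration 1:
  f(1.000000) = -1.000000
  f'(1.000000) = 2.000000
  x_1 = 1.000000 - (-1.000000)/2.000000 = 1.500000
Iteration 2:
  f(1.500000) = 0.875000
  f'(1.500000) = 5.750000
  x_2 = 1.500000 - 0.875000/5.750000 = 1.347826
Iteration 3:
  f(1.347826) = 0.100682
  f'(1.347826) = 4.449905
  x_3 = 1.347826 - 0.100682/4.449905 = 1.325200
Iteration 4:
  f(1.325200) = 0.002058
  f'(1.325200) = 4.268468
  x_4 = 1.325200 - 0.002058/4.268468 = 1.324718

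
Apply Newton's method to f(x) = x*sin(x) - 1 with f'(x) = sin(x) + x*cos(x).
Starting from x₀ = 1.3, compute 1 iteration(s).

f(x) = x*sin(x) - 1
f'(x) = sin(x) + x*cos(x)
x₀ = 1.3

Newton-Raphson formula: x_{n+1} = x_n - f(x_n)/f'(x_n)

Iteration 1:
  f(1.300000) = 0.252626
  f'(1.300000) = 1.311307
  x_1 = 1.300000 - 0.252626/1.311307 = 1.107348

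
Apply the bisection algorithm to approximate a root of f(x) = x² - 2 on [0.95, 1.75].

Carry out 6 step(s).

f(x) = x² - 2
Initial interval: [0.95, 1.75]

Iteration 1:
  c_1 = (0.950000 + 1.750000)/2 = 1.350000
  f(c_1) = f(1.350000) = -0.177500
  f(a) × f(c) ≥ 0, new interval: [1.350000, 1.750000]
Iteration 2:
  c_2 = (1.350000 + 1.750000)/2 = 1.550000
  f(c_2) = f(1.550000) = 0.402500
  f(a) × f(c) < 0, new interval: [1.350000, 1.550000]
Iteration 3:
  c_3 = (1.350000 + 1.550000)/2 = 1.450000
  f(c_3) = f(1.450000) = 0.102500
  f(a) × f(c) < 0, new interval: [1.350000, 1.450000]
Iteration 4:
  c_4 = (1.350000 + 1.450000)/2 = 1.400000
  f(c_4) = f(1.400000) = -0.040000
  f(a) × f(c) ≥ 0, new interval: [1.400000, 1.450000]
Iteration 5:
  c_5 = (1.400000 + 1.450000)/2 = 1.425000
  f(c_5) = f(1.425000) = 0.030625
  f(a) × f(c) < 0, new interval: [1.400000, 1.425000]
Iteration 6:
  c_6 = (1.400000 + 1.425000)/2 = 1.412500
  f(c_6) = f(1.412500) = -0.004844
  f(a) × f(c) ≥ 0, new interval: [1.412500, 1.425000]

After 6 iteration(s), the approximation is c_6 = 1.412500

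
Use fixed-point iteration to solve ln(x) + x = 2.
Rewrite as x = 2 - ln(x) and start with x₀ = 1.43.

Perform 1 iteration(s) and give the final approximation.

Equation: ln(x) + x = 2
Fixed-point form: x = 2 - ln(x)
x₀ = 1.43

x_1 = g(1.430000) = 1.642326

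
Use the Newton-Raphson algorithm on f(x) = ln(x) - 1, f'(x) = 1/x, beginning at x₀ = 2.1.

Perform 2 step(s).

f(x) = ln(x) - 1
f'(x) = 1/x
x₀ = 2.1

Newton-Raphson formula: x_{n+1} = x_n - f(x_n)/f'(x_n)

Iteration 1:
  f(2.100000) = -0.258063
  f'(2.100000) = 0.476190
  x_1 = 2.100000 - (-0.258063)/0.476190 = 2.641932
Iteration 2:
  f(2.641932) = -0.028490
  f'(2.641932) = 0.378511
  x_2 = 2.641932 - (-0.028490)/0.378511 = 2.717199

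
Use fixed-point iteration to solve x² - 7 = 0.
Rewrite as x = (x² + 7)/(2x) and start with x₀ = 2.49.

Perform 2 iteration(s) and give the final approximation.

Equation: x² - 7 = 0
Fixed-point form: x = (x² + 7)/(2x)
x₀ = 2.49

x_1 = g(2.490000) = 2.650622
x_2 = g(2.650622) = 2.645756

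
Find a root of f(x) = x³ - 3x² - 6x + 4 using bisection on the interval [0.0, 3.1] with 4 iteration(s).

f(x) = x³ - 3x² - 6x + 4
Initial interval: [0.0, 3.1]

Iteration 1:
  c_1 = (0.000000 + 3.100000)/2 = 1.550000
  f(c_1) = f(1.550000) = -8.783625
  f(a) × f(c) < 0, new interval: [0.000000, 1.550000]
Iteration 2:
  c_2 = (0.000000 + 1.550000)/2 = 0.775000
  f(c_2) = f(0.775000) = -1.986391
  f(a) × f(c) < 0, new interval: [0.000000, 0.775000]
Iteration 3:
  c_3 = (0.000000 + 0.775000)/2 = 0.387500
  f(c_3) = f(0.387500) = 1.282717
  f(a) × f(c) ≥ 0, new interval: [0.387500, 0.775000]
Iteration 4:
  c_4 = (0.387500 + 0.775000)/2 = 0.581250
  f(c_4) = f(0.581250) = -0.304678
  f(a) × f(c) < 0, new interval: [0.387500, 0.581250]

After 4 iteration(s), the approximation is c_4 = 0.581250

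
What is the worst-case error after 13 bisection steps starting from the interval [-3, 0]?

Bisection error bound: |error| ≤ (b-a)/2^n
|error| ≤ (0 - (-3))/2^13 = 3/2^13
|error| ≤ 0.0003662109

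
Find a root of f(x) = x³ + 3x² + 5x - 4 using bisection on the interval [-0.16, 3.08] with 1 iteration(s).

f(x) = x³ + 3x² + 5x - 4
Initial interval: [-0.16, 3.08]

Iteration 1:
  c_1 = (-0.160000 + 3.080000)/2 = 1.460000
  f(c_1) = f(1.460000) = 12.806936
  f(a) × f(c) < 0, new interval: [-0.160000, 1.460000]

After 1 iteration(s), the approximation is c_1 = 1.460000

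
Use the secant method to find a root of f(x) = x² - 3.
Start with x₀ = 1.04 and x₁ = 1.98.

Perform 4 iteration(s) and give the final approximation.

f(x) = x² - 3
x₀ = 1.04, x₁ = 1.98

Secant formula: x_{n+1} = x_n - f(x_n)(x_n - x_{n-1})/(f(x_n) - f(x_{n-1}))

Iteration 1:
  f(1.040000) = -1.918400
  f(1.980000) = 0.920400
  x_2 = 1.980000 - 0.920400×(1.980000 - 1.040000)/(0.920400 - (-1.918400))
       = 1.675232
Iteration 2:
  f(1.980000) = 0.920400
  f(1.675232) = -0.193598
  x_3 = 1.675232 - (-0.193598)×(1.675232 - 1.980000)/(-0.193598 - 0.920400)
       = 1.728197
Iteration 3:
  f(1.675232) = -0.193598
  f(1.728197) = -0.013337
  x_4 = 1.728197 - (-0.013337)×(1.728197 - 1.675232)/(-0.013337 - (-0.193598))
       = 1.732115
Iteration 4:
  f(1.728197) = -0.013337
  f(1.732115) = 0.000223
  x_5 = 1.732115 - 0.000223×(1.732115 - 1.728197)/(0.000223 - (-0.013337))
       = 1.732051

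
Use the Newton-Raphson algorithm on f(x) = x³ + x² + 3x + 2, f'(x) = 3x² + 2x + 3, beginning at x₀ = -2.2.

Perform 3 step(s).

f(x) = x³ + x² + 3x + 2
f'(x) = 3x² + 2x + 3
x₀ = -2.2

Newton-Raphson formula: x_{n+1} = x_n - f(x_n)/f'(x_n)

Iteration 1:
  f(-2.200000) = -10.408000
  f'(-2.200000) = 13.120000
  x_1 = -2.200000 - (-10.408000)/13.120000 = -1.406707
Iteration 2:
  f(-1.406707) = -3.024925
  f'(-1.406707) = 6.123062
  x_2 = -1.406707 - (-3.024925)/6.123062 = -0.912686
Iteration 3:
  f(-0.912686) = -0.665325
  f'(-0.912686) = 3.673614
  x_3 = -0.912686 - (-0.665325)/3.673614 = -0.731577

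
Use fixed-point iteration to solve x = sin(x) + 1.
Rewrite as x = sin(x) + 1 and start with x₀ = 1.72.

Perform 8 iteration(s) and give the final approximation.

Equation: x = sin(x) + 1
Fixed-point form: x = sin(x) + 1
x₀ = 1.72

x_1 = g(1.720000) = 1.988890
x_2 = g(1.988890) = 1.913865
x_3 = g(1.913865) = 1.941727
x_4 = g(1.941727) = 1.931990
x_5 = g(1.931990) = 1.935476
x_6 = g(1.935476) = 1.934238
x_7 = g(1.934238) = 1.934679
x_8 = g(1.934679) = 1.934522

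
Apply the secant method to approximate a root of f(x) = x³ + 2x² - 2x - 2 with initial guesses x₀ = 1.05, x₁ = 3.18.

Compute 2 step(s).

f(x) = x³ + 2x² - 2x - 2
x₀ = 1.05, x₁ = 3.18

Secant formula: x_{n+1} = x_n - f(x_n)(x_n - x_{n-1})/(f(x_n) - f(x_{n-1}))

Iteration 1:
  f(1.050000) = -0.737375
  f(3.180000) = 44.022232
  x_2 = 3.180000 - 44.022232×(3.180000 - 1.050000)/(44.022232 - (-0.737375))
       = 1.085090
Iteration 2:
  f(3.180000) = 44.022232
  f(1.085090) = -0.537733
  x_3 = 1.085090 - (-0.537733)×(1.085090 - 3.180000)/(-0.537733 - 44.022232)
       = 1.110370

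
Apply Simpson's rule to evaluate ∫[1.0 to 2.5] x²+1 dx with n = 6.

f(x) = x²+1
a = 1.0, b = 2.5, n = 6
h = (b - a)/n = 0.250000

Simpson's rule: (h/3)[f(x₀) + 4f(x₁) + 2f(x₂) + ... + f(xₙ)]

x_0 = 1.0000, f(x_0) = 2.000000, coefficient = 1
x_1 = 1.2500, f(x_1) = 2.562500, coefficient = 4
x_2 = 1.5000, f(x_2) = 3.250000, coefficient = 2
x_3 = 1.7500, f(x_3) = 4.062500, coefficient = 4
x_4 = 2.0000, f(x_4) = 5.000000, coefficient = 2
x_5 = 2.2500, f(x_5) = 6.062500, coefficient = 4
x_6 = 2.5000, f(x_6) = 7.250000, coefficient = 1

I ≈ (0.250000/3) × 76.500000 = 6.375000
Exact value: 6.375000
Error: 0.000000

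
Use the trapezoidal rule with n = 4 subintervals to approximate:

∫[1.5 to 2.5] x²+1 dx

f(x) = x²+1
a = 1.5, b = 2.5, n = 4
h = (b - a)/n = 0.250000

Trapezoidal rule: (h/2)[f(x₀) + 2f(x₁) + 2f(x₂) + ... + f(xₙ)]

x_0 = 1.5000, f(x_0) = 3.250000, coefficient = 1
x_1 = 1.7500, f(x_1) = 4.062500, coefficient = 2
x_2 = 2.0000, f(x_2) = 5.000000, coefficient = 2
x_3 = 2.2500, f(x_3) = 6.062500, coefficient = 2
x_4 = 2.5000, f(x_4) = 7.250000, coefficient = 1

I ≈ (0.250000/2) × 40.750000 = 5.093750
Exact value: 5.083333
Error: 0.010417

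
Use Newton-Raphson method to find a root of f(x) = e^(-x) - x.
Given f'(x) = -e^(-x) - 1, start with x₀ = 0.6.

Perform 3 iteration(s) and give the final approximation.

f(x) = e^(-x) - x
f'(x) = -e^(-x) - 1
x₀ = 0.6

Newton-Raphson formula: x_{n+1} = x_n - f(x_n)/f'(x_n)

Iteration 1:
  f(0.600000) = -0.051188
  f'(0.600000) = -1.548812
  x_1 = 0.600000 - (-0.051188)/(-1.548812) = 0.566950
Iteration 2:
  f(0.566950) = 0.000303
  f'(0.566950) = -1.567253
  x_2 = 0.566950 - 0.000303/(-1.567253) = 0.567143
Iteration 3:
  f(0.567143) = 0.000000
  f'(0.567143) = -1.567143
  x_3 = 0.567143 - 0.000000/(-1.567143) = 0.567143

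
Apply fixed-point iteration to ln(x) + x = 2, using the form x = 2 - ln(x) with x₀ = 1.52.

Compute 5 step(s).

Equation: ln(x) + x = 2
Fixed-point form: x = 2 - ln(x)
x₀ = 1.52

x_1 = g(1.520000) = 1.581290
x_2 = g(1.581290) = 1.541759
x_3 = g(1.541759) = 1.567076
x_4 = g(1.567076) = 1.550789
x_5 = g(1.550789) = 1.561236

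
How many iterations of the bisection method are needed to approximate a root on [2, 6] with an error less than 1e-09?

We need (b-a)/2^n ≤ 1e-09
(6 - 2)/2^n ≤ 1e-09
4/2^n ≤ 1e-09
2^n ≥ 4000000000
n ≥ log₂(4000000000) = 31.90
n ≥ 32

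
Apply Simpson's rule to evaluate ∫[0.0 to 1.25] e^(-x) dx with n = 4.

f(x) = e^(-x)
a = 0.0, b = 1.25, n = 4
h = (b - a)/n = 0.312500

Simpson's rule: (h/3)[f(x₀) + 4f(x₁) + 2f(x₂) + ... + f(xₙ)]

x_0 = 0.0000, f(x_0) = 1.000000, coefficient = 1
x_1 = 0.3125, f(x_1) = 0.731616, coefficient = 4
x_2 = 0.6250, f(x_2) = 0.535261, coefficient = 2
x_3 = 0.9375, f(x_3) = 0.391606, coefficient = 4
x_4 = 1.2500, f(x_4) = 0.286505, coefficient = 1

I ≈ (0.312500/3) × 6.849913 = 0.713533
Exact value: 0.713495
Error: 0.000037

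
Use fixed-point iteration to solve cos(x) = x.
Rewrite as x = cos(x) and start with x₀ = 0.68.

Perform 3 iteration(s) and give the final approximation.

Equation: cos(x) = x
Fixed-point form: x = cos(x)
x₀ = 0.68

x_1 = g(0.680000) = 0.777573
x_2 = g(0.777573) = 0.712618
x_3 = g(0.712618) = 0.756652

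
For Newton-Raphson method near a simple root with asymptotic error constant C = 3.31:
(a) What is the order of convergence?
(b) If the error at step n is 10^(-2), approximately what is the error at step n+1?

(a) Newton-Raphson has quadratic (order 2) convergence near simple roots.
    This means |e_{n+1}| ≈ C|e_n|².

(b) With |e_n| = 10^(-2) and C = 3.31:
    |e_{n+1}| ≈ 3.31 × (10^(-2))² = 3.31 × 10^(-4)

(a) 2 (quadratic); (b) |e_{n+1}| ≈ 3.310e-04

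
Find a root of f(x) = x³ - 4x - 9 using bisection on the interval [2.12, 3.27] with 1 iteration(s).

f(x) = x³ - 4x - 9
Initial interval: [2.12, 3.27]

Iteration 1:
  c_1 = (2.120000 + 3.270000)/2 = 2.695000
  f(c_1) = f(2.695000) = -0.206148
  f(a) × f(c) ≥ 0, new interval: [2.695000, 3.270000]

After 1 iteration(s), the approximation is c_1 = 2.695000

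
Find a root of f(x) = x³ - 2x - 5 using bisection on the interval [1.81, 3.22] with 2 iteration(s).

f(x) = x³ - 2x - 5
Initial interval: [1.81, 3.22]

Iteration 1:
  c_1 = (1.810000 + 3.220000)/2 = 2.515000
  f(c_1) = f(2.515000) = 5.877941
  f(a) × f(c) < 0, new interval: [1.810000, 2.515000]
Iteration 2:
  c_2 = (1.810000 + 2.515000)/2 = 2.162500
  f(c_2) = f(2.162500) = 0.787729
  f(a) × f(c) < 0, new interval: [1.810000, 2.162500]

After 2 iteration(s), the approximation is c_2 = 2.162500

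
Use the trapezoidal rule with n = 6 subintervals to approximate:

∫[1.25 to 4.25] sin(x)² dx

f(x) = sin(x)²
a = 1.25, b = 4.25, n = 6
h = (b - a)/n = 0.500000

Trapezoidal rule: (h/2)[f(x₀) + 2f(x₁) + 2f(x₂) + ... + f(xₙ)]

x_0 = 1.2500, f(x_0) = 0.900572, coefficient = 1
x_1 = 1.7500, f(x_1) = 0.968228, coefficient = 2
x_2 = 2.2500, f(x_2) = 0.605398, coefficient = 2
x_3 = 2.7500, f(x_3) = 0.145665, coefficient = 2
x_4 = 3.2500, f(x_4) = 0.011706, coefficient = 2
x_5 = 3.7500, f(x_5) = 0.326682, coefficient = 2
x_6 = 4.2500, f(x_6) = 0.801006, coefficient = 1

I ≈ (0.500000/2) × 5.816938 = 1.454234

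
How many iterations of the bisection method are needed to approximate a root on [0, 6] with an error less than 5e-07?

We need (b-a)/2^n ≤ 5e-07
(6 - 0)/2^n ≤ 5e-07
6/2^n ≤ 5e-07
2^n ≥ 12000000
n ≥ log₂(12000000) = 23.52
n ≥ 24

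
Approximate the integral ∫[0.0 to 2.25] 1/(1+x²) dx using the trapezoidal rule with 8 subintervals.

f(x) = 1/(1+x²)
a = 0.0, b = 2.25, n = 8
h = (b - a)/n = 0.281250

Trapezoidal rule: (h/2)[f(x₀) + 2f(x₁) + 2f(x₂) + ... + f(xₙ)]

x_0 = 0.0000, f(x_0) = 1.000000, coefficient = 1
x_1 = 0.2812, f(x_1) = 0.926697, coefficient = 2
x_2 = 0.5625, f(x_2) = 0.759644, coefficient = 2
x_3 = 0.8438, f(x_3) = 0.584141, coefficient = 2
x_4 = 1.1250, f(x_4) = 0.441379, coefficient = 2
x_5 = 1.4062, f(x_5) = 0.335848, coefficient = 2
x_6 = 1.6875, f(x_6) = 0.259898, coefficient = 2
x_7 = 1.9688, f(x_7) = 0.205087, coefficient = 2
x_8 = 2.2500, f(x_8) = 0.164948, coefficient = 1

I ≈ (0.281250/2) × 8.190338 = 1.151766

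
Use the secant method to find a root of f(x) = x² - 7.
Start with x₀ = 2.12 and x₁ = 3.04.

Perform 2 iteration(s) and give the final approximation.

f(x) = x² - 7
x₀ = 2.12, x₁ = 3.04

Secant formula: x_{n+1} = x_n - f(x_n)(x_n - x_{n-1})/(f(x_n) - f(x_{n-1}))

Iteration 1:
  f(2.120000) = -2.505600
  f(3.040000) = 2.241600
  x_2 = 3.040000 - 2.241600×(3.040000 - 2.120000)/(2.241600 - (-2.505600))
       = 2.605581
Iteration 2:
  f(3.040000) = 2.241600
  f(2.605581) = -0.210946
  x_3 = 2.605581 - (-0.210946)×(2.605581 - 3.040000)/(-0.210946 - 2.241600)
       = 2.642946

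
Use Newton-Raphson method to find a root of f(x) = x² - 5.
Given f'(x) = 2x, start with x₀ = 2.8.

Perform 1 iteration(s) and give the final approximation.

f(x) = x² - 5
f'(x) = 2x
x₀ = 2.8

Newton-Raphson formula: x_{n+1} = x_n - f(x_n)/f'(x_n)

Iteration 1:
  f(2.800000) = 2.840000
  f'(2.800000) = 5.600000
  x_1 = 2.800000 - 2.840000/5.600000 = 2.292857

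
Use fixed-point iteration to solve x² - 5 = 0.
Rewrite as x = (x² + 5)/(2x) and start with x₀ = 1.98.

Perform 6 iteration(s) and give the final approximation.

Equation: x² - 5 = 0
Fixed-point form: x = (x² + 5)/(2x)
x₀ = 1.98

x_1 = g(1.980000) = 2.252626
x_2 = g(2.252626) = 2.236129
x_3 = g(2.236129) = 2.236068
x_4 = g(2.236068) = 2.236068
x_5 = g(2.236068) = 2.236068
x_6 = g(2.236068) = 2.236068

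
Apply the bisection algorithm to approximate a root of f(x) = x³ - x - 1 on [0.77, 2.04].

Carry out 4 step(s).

f(x) = x³ - x - 1
Initial interval: [0.77, 2.04]

Iteration 1:
  c_1 = (0.770000 + 2.040000)/2 = 1.405000
  f(c_1) = f(1.405000) = 0.368505
  f(a) × f(c) < 0, new interval: [0.770000, 1.405000]
Iteration 2:
  c_2 = (0.770000 + 1.405000)/2 = 1.087500
  f(c_2) = f(1.087500) = -0.801361
  f(a) × f(c) ≥ 0, new interval: [1.087500, 1.405000]
Iteration 3:
  c_3 = (1.087500 + 1.405000)/2 = 1.246250
  f(c_3) = f(1.246250) = -0.310650
  f(a) × f(c) ≥ 0, new interval: [1.246250, 1.405000]
Iteration 4:
  c_4 = (1.246250 + 1.405000)/2 = 1.325625
  f(c_4) = f(1.325625) = 0.003871
  f(a) × f(c) < 0, new interval: [1.246250, 1.325625]

After 4 iteration(s), the approximation is c_4 = 1.325625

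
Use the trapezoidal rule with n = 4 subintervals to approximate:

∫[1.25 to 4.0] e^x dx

f(x) = e^x
a = 1.25, b = 4.0, n = 4
h = (b - a)/n = 0.687500

Trapezoidal rule: (h/2)[f(x₀) + 2f(x₁) + 2f(x₂) + ... + f(xₙ)]

x_0 = 1.2500, f(x_0) = 3.490343, coefficient = 1
x_1 = 1.9375, f(x_1) = 6.941376, coefficient = 2
x_2 = 2.6250, f(x_2) = 13.804574, coefficient = 2
x_3 = 3.3125, f(x_3) = 27.453674, coefficient = 2
x_4 = 4.0000, f(x_4) = 54.598150, coefficient = 1

I ≈ (0.687500/2) × 154.487741 = 53.105161
Exact value: 51.107807
Error: 1.997354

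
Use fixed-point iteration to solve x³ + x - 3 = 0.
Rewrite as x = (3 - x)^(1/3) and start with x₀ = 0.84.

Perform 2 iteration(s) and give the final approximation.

Equation: x³ + x - 3 = 0
Fixed-point form: x = (3 - x)^(1/3)
x₀ = 0.84

x_1 = g(0.840000) = 1.292661
x_2 = g(1.292661) = 1.195198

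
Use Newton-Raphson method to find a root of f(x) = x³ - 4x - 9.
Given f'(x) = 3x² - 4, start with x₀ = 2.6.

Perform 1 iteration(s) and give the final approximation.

f(x) = x³ - 4x - 9
f'(x) = 3x² - 4
x₀ = 2.6

Newton-Raphson formula: x_{n+1} = x_n - f(x_n)/f'(x_n)

Iteration 1:
  f(2.600000) = -1.824000
  f'(2.600000) = 16.280000
  x_1 = 2.600000 - (-1.824000)/16.280000 = 2.712039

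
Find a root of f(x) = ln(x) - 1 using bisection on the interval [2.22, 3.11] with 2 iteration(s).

f(x) = ln(x) - 1
Initial interval: [2.22, 3.11]

Iteration 1:
  c_1 = (2.220000 + 3.110000)/2 = 2.665000
  f(c_1) = f(2.665000) = -0.019796
  f(a) × f(c) ≥ 0, new interval: [2.665000, 3.110000]
Iteration 2:
  c_2 = (2.665000 + 3.110000)/2 = 2.887500
  f(c_2) = f(2.887500) = 0.060391
  f(a) × f(c) < 0, new interval: [2.665000, 2.887500]

After 2 iteration(s), the approximation is c_2 = 2.887500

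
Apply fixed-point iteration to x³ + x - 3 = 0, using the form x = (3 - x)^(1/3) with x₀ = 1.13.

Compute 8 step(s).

Equation: x³ + x - 3 = 0
Fixed-point form: x = (3 - x)^(1/3)
x₀ = 1.13

x_1 = g(1.130000) = 1.232009
x_2 = g(1.232009) = 1.209187
x_3 = g(1.209187) = 1.214367
x_4 = g(1.214367) = 1.213195
x_5 = g(1.213195) = 1.213461
x_6 = g(1.213461) = 1.213401
x_7 = g(1.213401) = 1.213414
x_8 = g(1.213414) = 1.213411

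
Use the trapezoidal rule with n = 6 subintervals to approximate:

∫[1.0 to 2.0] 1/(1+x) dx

f(x) = 1/(1+x)
a = 1.0, b = 2.0, n = 6
h = (b - a)/n = 0.166667

Trapezoidal rule: (h/2)[f(x₀) + 2f(x₁) + 2f(x₂) + ... + f(xₙ)]

x_0 = 1.0000, f(x_0) = 0.500000, coefficient = 1
x_1 = 1.1667, f(x_1) = 0.461538, coefficient = 2
x_2 = 1.3333, f(x_2) = 0.428571, coefficient = 2
x_3 = 1.5000, f(x_3) = 0.400000, coefficient = 2
x_4 = 1.6667, f(x_4) = 0.375000, coefficient = 2
x_5 = 1.8333, f(x_5) = 0.352941, coefficient = 2
x_6 = 2.0000, f(x_6) = 0.333333, coefficient = 1

I ≈ (0.166667/2) × 4.869435 = 0.405786
Exact value: 0.405465
Error: 0.000321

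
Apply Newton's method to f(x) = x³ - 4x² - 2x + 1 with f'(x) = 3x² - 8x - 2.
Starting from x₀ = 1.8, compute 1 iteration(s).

f(x) = x³ - 4x² - 2x + 1
f'(x) = 3x² - 8x - 2
x₀ = 1.8

Newton-Raphson formula: x_{n+1} = x_n - f(x_n)/f'(x_n)

Iteration 1:
  f(1.800000) = -9.728000
  f'(1.800000) = -6.680000
  x_1 = 1.800000 - (-9.728000)/(-6.680000) = 0.343713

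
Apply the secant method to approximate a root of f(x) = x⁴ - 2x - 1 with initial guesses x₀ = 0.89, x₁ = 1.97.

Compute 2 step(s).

f(x) = x⁴ - 2x - 1
x₀ = 0.89, x₁ = 1.97

Secant formula: x_{n+1} = x_n - f(x_n)(x_n - x_{n-1})/(f(x_n) - f(x_{n-1}))

Iteration 1:
  f(0.890000) = -2.152578
  f(1.970000) = 10.121385
  x_2 = 1.970000 - 10.121385×(1.970000 - 0.890000)/(10.121385 - (-2.152578))
       = 1.079408
Iteration 2:
  f(1.970000) = 10.121385
  f(1.079408) = -1.801308
  x_3 = 1.079408 - (-1.801308)×(1.079408 - 1.970000)/(-1.801308 - 10.121385)
       = 1.213961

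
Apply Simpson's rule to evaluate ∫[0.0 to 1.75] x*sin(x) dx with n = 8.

f(x) = x*sin(x)
a = 0.0, b = 1.75, n = 8
h = (b - a)/n = 0.218750

Simpson's rule: (h/3)[f(x₀) + 4f(x₁) + 2f(x₂) + ... + f(xₙ)]

x_0 = 0.0000, f(x_0) = 0.000000, coefficient = 1
x_1 = 0.2188, f(x_1) = 0.047471, coefficient = 4
x_2 = 0.4375, f(x_2) = 0.185358, coefficient = 2
x_3 = 0.6562, f(x_3) = 0.400411, coefficient = 4
x_4 = 0.8750, f(x_4) = 0.671601, coefficient = 2
x_5 = 1.0938, f(x_5) = 0.971638, coefficient = 4
x_6 = 1.3125, f(x_6) = 1.268960, coefficient = 2
x_7 = 1.5312, f(x_7) = 1.530053, coefficient = 4
x_8 = 1.7500, f(x_8) = 1.721975, coefficient = 1

I ≈ (0.218750/3) × 17.772105 = 1.295883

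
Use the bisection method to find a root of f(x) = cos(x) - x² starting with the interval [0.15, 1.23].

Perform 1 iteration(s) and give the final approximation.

f(x) = cos(x) - x²
Initial interval: [0.15, 1.23]

Iteration 1:
  c_1 = (0.150000 + 1.230000)/2 = 0.690000
  f(c_1) = f(0.690000) = 0.295146
  f(a) × f(c) ≥ 0, new interval: [0.690000, 1.230000]

After 1 iteration(s), the approximation is c_1 = 0.690000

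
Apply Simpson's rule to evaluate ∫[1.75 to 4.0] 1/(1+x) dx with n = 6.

f(x) = 1/(1+x)
a = 1.75, b = 4.0, n = 6
h = (b - a)/n = 0.375000

Simpson's rule: (h/3)[f(x₀) + 4f(x₁) + 2f(x₂) + ... + f(xₙ)]

x_0 = 1.7500, f(x_0) = 0.363636, coefficient = 1
x_1 = 2.1250, f(x_1) = 0.320000, coefficient = 4
x_2 = 2.5000, f(x_2) = 0.285714, coefficient = 2
x_3 = 2.8750, f(x_3) = 0.258065, coefficient = 4
x_4 = 3.2500, f(x_4) = 0.235294, coefficient = 2
x_5 = 3.6250, f(x_5) = 0.216216, coefficient = 4
x_6 = 4.0000, f(x_6) = 0.200000, coefficient = 1

I ≈ (0.375000/3) × 4.782776 = 0.597847
Exact value: 0.597837
Error: 0.000010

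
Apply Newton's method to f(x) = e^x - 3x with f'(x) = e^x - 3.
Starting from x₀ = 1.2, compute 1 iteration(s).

f(x) = e^x - 3x
f'(x) = e^x - 3
x₀ = 1.2

Newton-Raphson formula: x_{n+1} = x_n - f(x_n)/f'(x_n)

Iteration 1:
  f(1.200000) = -0.279883
  f'(1.200000) = 0.320117
  x_1 = 1.200000 - (-0.279883)/0.320117 = 2.074315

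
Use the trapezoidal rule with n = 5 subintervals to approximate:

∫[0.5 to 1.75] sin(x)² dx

f(x) = sin(x)²
a = 0.5, b = 1.75, n = 5
h = (b - a)/n = 0.250000

Trapezoidal rule: (h/2)[f(x₀) + 2f(x₁) + 2f(x₂) + ... + f(xₙ)]

x_0 = 0.5000, f(x_0) = 0.229849, coefficient = 1
x_1 = 0.7500, f(x_1) = 0.464631, coefficient = 2
x_2 = 1.0000, f(x_2) = 0.708073, coefficient = 2
x_3 = 1.2500, f(x_3) = 0.900572, coefficient = 2
x_4 = 1.5000, f(x_4) = 0.994996, coefficient = 2
x_5 = 1.7500, f(x_5) = 0.968228, coefficient = 1

I ≈ (0.250000/2) × 7.334623 = 0.916828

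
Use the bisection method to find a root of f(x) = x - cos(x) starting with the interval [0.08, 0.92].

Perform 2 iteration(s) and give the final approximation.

f(x) = x - cos(x)
Initial interval: [0.08, 0.92]

Iteration 1:
  c_1 = (0.080000 + 0.920000)/2 = 0.500000
  f(c_1) = f(0.500000) = -0.377583
  f(a) × f(c) ≥ 0, new interval: [0.500000, 0.920000]
Iteration 2:
  c_2 = (0.500000 + 0.920000)/2 = 0.710000
  f(c_2) = f(0.710000) = -0.048362
  f(a) × f(c) ≥ 0, new interval: [0.710000, 0.920000]

After 2 iteration(s), the approximation is c_2 = 0.710000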